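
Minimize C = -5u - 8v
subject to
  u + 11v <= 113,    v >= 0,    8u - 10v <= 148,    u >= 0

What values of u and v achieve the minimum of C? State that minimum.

u = 197/7, v = 54/7, minimum C = -1417/7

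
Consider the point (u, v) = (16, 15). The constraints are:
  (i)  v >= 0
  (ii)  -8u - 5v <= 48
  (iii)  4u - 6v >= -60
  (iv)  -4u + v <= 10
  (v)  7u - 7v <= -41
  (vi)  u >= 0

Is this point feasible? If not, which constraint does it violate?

Constraint (v): 7u - 7v = 7, which is not ≤ -41. All other constraints are satisfied.

not feasible — violates (v)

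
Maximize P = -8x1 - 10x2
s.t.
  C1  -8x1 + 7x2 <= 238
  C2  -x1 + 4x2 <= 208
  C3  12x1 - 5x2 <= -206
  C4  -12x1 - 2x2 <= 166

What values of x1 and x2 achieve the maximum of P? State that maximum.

The optimum lies where 12x1 - 5x2 = -206 and -12x1 - 2x2 = 166.
Solving simultaneously gives x1 = -207/14, x2 = 40/7.

x1 = -207/14, x2 = 40/7, maximum P = 428/7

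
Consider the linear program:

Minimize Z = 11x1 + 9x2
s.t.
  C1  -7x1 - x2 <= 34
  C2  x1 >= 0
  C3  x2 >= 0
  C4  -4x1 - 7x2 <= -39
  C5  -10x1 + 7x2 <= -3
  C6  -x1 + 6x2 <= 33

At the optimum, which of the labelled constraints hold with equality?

C4 and C5

Corner points and Z = 11x1 + 9x2:
  (39/4, 0) → Z = 429/4
  (3, 27/7) → Z = 474/7
  (249/53, 333/53) → Z = 5736/53
The feasible region is unbounded (it extends along (6, 1), (1, 0)), but Z strictly increases along every unbounded feasible direction, so there is no improving ray and the minimum is attained at a vertex.

The minimum is at (3, 27/7). Substituting into each constraint, equality holds for C4 and C5; the remaining constraints have slack.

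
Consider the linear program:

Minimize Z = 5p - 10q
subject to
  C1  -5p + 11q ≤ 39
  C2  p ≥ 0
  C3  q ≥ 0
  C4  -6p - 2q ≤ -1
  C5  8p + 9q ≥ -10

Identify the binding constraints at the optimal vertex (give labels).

Extreme points and Z = 5p - 10q:
  (0, 39/11) → Z = -390/11
  (0, 1/2) → Z = -5
  (1/6, 0) → Z = 5/6
The feasible region is unbounded (it extends along (11, 5), (1, 0)), but Z strictly increases along every unbounded feasible direction, so there is no improving ray and the minimum is attained at a vertex.

The minimum is at (0, 39/11). Substituting into each constraint, equality holds for C1 and C2; the remaining constraints have slack.

C1 and C2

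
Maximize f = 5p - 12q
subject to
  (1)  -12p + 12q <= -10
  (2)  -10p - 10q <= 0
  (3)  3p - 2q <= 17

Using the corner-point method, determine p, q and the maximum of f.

p = 17/5, q = -17/5, maximum f = 289/5

The optimum lies where -10p - 10q = 0 and 3p - 2q = 17.
Solving simultaneously gives p = 17/5, q = -17/5.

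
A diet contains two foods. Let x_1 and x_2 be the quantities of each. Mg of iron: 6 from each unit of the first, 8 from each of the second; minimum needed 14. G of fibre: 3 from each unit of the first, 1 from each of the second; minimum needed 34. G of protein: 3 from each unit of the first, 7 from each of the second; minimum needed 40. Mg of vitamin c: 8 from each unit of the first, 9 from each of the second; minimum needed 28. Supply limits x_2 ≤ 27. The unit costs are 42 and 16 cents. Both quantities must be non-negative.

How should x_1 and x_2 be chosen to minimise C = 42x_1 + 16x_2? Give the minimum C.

x_1 = 11, x_2 = 1, minimum C = 478

Extreme points and C = 42x_1 + 16x_2:
  (40/3, 0) → C = 560
  (11, 1) → C = 478
  (7/3, 27) → C = 530
The feasible region is unbounded (it extends along (1, 0)), but C strictly increases along every unbounded feasible direction, so there is no improving ray and the minimum is attained at a vertex.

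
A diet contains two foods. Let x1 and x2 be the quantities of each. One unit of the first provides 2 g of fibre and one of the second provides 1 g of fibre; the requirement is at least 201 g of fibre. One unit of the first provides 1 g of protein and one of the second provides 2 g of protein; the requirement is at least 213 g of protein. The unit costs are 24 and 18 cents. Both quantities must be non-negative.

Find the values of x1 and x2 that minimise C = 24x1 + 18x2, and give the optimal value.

x1 = 63, x2 = 75, minimum C = 2862

Vertices and C = 24x1 + 18x2:
  (0, 201) → C = 3618
  (213, 0) → C = 5112
  (63, 75) → C = 2862
The feasible region is unbounded (it extends along (0, 1), (1, 0)), but C strictly increases along every unbounded feasible direction, so there is no improving ray and the minimum is attained at a vertex.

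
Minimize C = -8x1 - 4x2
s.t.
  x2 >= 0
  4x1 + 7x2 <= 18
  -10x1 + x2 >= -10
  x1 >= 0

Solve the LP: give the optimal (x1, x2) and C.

x1 = 44/37, x2 = 70/37, minimum C = -632/37

Extreme points and C = -8x1 - 4x2:
  (1, 0) → C = -8
  (0, 0) → C = 0
  (44/37, 70/37) → C = -632/37
  (0, 18/7) → C = -72/7

The optimum lies where 4x1 + 7x2 = 18 and -10x1 + x2 = -10.
Solving simultaneously gives x1 = 44/37, x2 = 70/37.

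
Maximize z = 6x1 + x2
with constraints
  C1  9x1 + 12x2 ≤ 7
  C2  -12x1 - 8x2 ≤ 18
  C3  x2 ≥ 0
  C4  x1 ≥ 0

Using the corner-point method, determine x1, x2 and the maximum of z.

Vertices and z = 6x1 + x2:
  (7/9, 0) → z = 14/3
  (0, 7/12) → z = 7/12
  (0, 0) → z = 0

At the optimal vertex, 9x1 + 12x2 = 7 and x2 = 0.
Solving simultaneously gives x1 = 7/9, x2 = 0.

x1 = 7/9, x2 = 0, maximum z = 14/3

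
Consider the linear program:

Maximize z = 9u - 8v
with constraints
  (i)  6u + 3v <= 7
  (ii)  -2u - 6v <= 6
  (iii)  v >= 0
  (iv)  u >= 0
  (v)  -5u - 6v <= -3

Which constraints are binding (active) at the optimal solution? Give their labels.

(i) and (iii)

Extreme points and z = 9u - 8v:
  (7/6, 0) → z = 21/2
  (0, 7/3) → z = -56/3
  (3/5, 0) → z = 27/5
  (0, 1/2) → z = -4

The maximum is at (7/6, 0). Substituting into each constraint, equality holds for (i) and (iii); the remaining constraints have slack.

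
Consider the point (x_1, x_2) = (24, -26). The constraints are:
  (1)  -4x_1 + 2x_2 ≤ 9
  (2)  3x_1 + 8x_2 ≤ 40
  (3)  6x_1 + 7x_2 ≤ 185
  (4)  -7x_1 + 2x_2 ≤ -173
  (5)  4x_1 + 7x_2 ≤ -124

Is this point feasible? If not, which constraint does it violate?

not feasible — violates (5)

Constraint (5): 4x_1 + 7x_2 = -86, which is not ≤ -124. All other constraints are satisfied.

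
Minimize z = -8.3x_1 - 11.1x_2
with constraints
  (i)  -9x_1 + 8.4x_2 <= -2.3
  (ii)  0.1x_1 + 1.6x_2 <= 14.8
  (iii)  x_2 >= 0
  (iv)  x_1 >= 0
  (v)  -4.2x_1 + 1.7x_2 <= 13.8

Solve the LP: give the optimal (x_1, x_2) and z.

x_1 = 148, x_2 = 0, minimum z = -1228.4

Corner points and z = -8.3x_1 - 11.1x_2:
  (3200/381, 13297/1524) → z = -2538367/15240
  (23/90, 0) → z = -1909/900
  (148, 0) → z = -6142/5

The optimum lies where 0.1x_1 + 1.6x_2 = 14.8 and x_2 = 0.
Solving simultaneously gives x_1 = 148, x_2 = 0.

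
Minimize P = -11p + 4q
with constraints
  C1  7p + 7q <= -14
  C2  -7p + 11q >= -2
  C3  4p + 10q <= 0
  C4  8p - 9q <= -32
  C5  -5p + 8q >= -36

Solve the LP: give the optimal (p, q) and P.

Corner points and P = -11p + 4q:
  (-10/3, 4/3) → P = 42
  (-50/17, 16/17) → P = 614/17
  (-74/5, -48/5) → P = 622/5
  (-380, -242) → P = 3212
The feasible region is unbounded (it extends along (-8, -5), (-5, 2)), but P strictly increases along every unbounded feasible direction, so there is no improving ray and the minimum is attained at a vertex.

The binding constraints are 7p + 7q = -14 and 8p - 9q = -32.
Solving simultaneously gives p = -50/17, q = 16/17.

p = -50/17, q = 16/17, minimum P = 614/17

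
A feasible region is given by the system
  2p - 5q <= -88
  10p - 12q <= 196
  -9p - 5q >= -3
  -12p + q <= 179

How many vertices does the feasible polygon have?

3

The feasible vertices (each the meet of two boundaries and inside every other half-plane) are:
  (-85/11, 798/55)
  (-807/58, 349/29)
  (-892/69, 549/23)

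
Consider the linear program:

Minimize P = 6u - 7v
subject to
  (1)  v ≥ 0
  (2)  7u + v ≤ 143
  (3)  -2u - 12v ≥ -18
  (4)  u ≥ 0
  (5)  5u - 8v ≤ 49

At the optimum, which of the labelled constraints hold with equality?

Feasible corners and P = 6u - 7v:
  (9, 0) → P = 54
  (0, 0) → P = 0
  (0, 3/2) → P = -21/2

The minimum is at (0, 3/2). Substituting into each constraint, equality holds for (3) and (4); the remaining constraints have slack.

(3) and (4)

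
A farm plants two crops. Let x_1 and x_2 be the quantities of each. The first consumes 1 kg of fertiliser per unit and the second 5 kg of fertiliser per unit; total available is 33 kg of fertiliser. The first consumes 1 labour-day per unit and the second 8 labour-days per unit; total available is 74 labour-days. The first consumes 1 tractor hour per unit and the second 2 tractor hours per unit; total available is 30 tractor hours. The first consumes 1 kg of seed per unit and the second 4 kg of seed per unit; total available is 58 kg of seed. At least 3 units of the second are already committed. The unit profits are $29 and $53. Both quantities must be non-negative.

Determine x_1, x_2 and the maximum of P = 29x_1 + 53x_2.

x_1 = 18, x_2 = 3, maximum P = 681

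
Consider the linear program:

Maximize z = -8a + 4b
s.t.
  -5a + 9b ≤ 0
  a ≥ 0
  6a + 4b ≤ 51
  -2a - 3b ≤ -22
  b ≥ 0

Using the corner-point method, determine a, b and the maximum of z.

a = 6, b = 10/3, maximum z = -104/3

Vertices and z = -8a + 4b:
  (459/74, 255/74) → z = -1326/37
  (6, 10/3) → z = -104/3
  (13/2, 3) → z = -40

The binding constraints are -5a + 9b = 0 and -2a - 3b = -22.
Solving simultaneously gives a = 6, b = 10/3.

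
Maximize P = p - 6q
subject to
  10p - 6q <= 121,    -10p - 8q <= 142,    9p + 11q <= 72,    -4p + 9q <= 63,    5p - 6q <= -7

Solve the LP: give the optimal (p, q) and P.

p = -227/25, q = -32/5, maximum P = 733/25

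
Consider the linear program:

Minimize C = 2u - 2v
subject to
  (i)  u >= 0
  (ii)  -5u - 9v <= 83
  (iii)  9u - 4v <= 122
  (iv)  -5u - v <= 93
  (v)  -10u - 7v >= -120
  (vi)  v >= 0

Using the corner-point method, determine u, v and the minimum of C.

Vertices and C = 2u - 2v:
  (0, 120/7) → C = -240/7
  (0, 0) → C = 0
  (12, 0) → C = 24

u = 0, v = 120/7, minimum C = -240/7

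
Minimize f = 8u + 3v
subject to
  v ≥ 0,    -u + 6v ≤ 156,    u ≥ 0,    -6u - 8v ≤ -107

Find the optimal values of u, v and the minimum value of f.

u = 0, v = 107/8, minimum f = 321/8

Extreme points and f = 8u + 3v:
  (107/6, 0) → f = 428/3
  (0, 26) → f = 78
  (0, 107/8) → f = 321/8
The feasible region is unbounded (it extends along (6, 1), (1, 0)), but f strictly increases along every unbounded feasible direction, so there is no improving ray and the minimum is attained at a vertex.

The binding constraints are u = 0 and -6u - 8v = -107.
Solving simultaneously gives u = 0, v = 107/8.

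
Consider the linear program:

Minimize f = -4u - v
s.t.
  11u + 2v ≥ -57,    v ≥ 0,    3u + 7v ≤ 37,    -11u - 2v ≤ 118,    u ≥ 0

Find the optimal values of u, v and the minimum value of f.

Extreme points and f = -4u - v:
  (37/3, 0) → f = -148/3
  (0, 0) → f = 0
  (0, 37/7) → f = -37/7

u = 37/3, v = 0, minimum f = -148/3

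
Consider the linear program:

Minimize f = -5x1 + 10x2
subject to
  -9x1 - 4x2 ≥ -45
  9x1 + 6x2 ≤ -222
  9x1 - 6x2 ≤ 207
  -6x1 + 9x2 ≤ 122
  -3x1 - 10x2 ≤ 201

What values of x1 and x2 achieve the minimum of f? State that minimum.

x1 = -169/12, x2 = -127/8, minimum f = -265/3

Feasible corners and f = -5x1 + 10x2:
  (-70/3, -2) → f = 290/3
  (-169/12, -127/8) → f = -265/3
  (-3029/87, -280/29) → f = 6745/87

The optimum lies where 9x1 + 6x2 = -222 and -3x1 - 10x2 = 201.
Solving simultaneously gives x1 = -169/12, x2 = -127/8.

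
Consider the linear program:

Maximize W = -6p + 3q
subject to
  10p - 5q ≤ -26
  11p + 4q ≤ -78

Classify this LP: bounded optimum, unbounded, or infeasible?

From the feasible point (-26/5, -26/5), moving in the direction (-4, 11) keeps every constraint satisfied while W increases without bound.

unbounded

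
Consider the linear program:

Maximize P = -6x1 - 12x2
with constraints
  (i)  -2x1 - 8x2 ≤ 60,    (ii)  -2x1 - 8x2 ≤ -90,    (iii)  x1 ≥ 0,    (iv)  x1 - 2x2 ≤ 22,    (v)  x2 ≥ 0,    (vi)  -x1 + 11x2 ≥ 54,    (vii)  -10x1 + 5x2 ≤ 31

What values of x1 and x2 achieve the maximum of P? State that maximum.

x1 = 101/45, x2 = 481/45, maximum P = -2126/15

Vertices and P = -6x1 - 12x2:
  (93/5, 33/5) → P = -954/5
  (101/45, 481/45) → P = -2126/15
  (350/9, 76/9) → P = -1004/3
The feasible region is unbounded (it extends along (2, 1), (1, 2)), but P strictly decreases along every unbounded feasible direction, so there is no improving ray and the maximum is attained at a vertex.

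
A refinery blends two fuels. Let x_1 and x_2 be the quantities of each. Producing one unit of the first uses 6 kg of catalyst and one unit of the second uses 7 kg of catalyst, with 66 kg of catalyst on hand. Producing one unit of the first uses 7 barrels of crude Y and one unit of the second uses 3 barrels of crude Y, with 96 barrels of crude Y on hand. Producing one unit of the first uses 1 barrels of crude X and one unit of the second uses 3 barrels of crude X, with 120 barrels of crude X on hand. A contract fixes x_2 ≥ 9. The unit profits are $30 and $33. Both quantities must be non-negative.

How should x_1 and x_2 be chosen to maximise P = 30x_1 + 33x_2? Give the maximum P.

Extreme points and P = 30x_1 + 33x_2:
  (0, 66/7) → P = 2178/7
  (0, 9) → P = 297
  (1/2, 9) → P = 312

x_1 = 1/2, x_2 = 9, maximum P = 312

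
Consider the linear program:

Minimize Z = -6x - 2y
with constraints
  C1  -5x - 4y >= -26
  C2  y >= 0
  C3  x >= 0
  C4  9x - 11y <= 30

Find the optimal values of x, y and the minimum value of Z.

Feasible corners and Z = -6x - 2y:
  (0, 13/2) → Z = -13
  (58/13, 12/13) → Z = -372/13
  (0, 0) → Z = 0
  (10/3, 0) → Z = -20

At the optimal vertex, -5x - 4y = -26 and 9x - 11y = 30.
Solving simultaneously gives x = 58/13, y = 12/13.

x = 58/13, y = 12/13, minimum Z = -372/13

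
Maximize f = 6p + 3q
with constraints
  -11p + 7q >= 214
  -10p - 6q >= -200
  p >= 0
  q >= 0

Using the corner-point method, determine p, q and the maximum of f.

p = 29/34, q = 1085/34, maximum f = 3429/34

Corner points and f = 6p + 3q:
  (29/34, 1085/34) → f = 3429/34
  (0, 214/7) → f = 642/7
  (0, 100/3) → f = 100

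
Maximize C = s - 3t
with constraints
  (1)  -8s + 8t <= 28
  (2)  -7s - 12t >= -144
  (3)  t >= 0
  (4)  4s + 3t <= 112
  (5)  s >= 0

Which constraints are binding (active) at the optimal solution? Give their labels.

Corner points and C = s - 3t:
  (102/19, 337/38) → C = -807/38
  (0, 7/2) → C = -21/2
  (144/7, 0) → C = 144/7
  (0, 0) → C = 0

The maximum is at (144/7, 0). Substituting into each constraint, equality holds for (2) and (3); the remaining constraints have slack.

(2) and (3)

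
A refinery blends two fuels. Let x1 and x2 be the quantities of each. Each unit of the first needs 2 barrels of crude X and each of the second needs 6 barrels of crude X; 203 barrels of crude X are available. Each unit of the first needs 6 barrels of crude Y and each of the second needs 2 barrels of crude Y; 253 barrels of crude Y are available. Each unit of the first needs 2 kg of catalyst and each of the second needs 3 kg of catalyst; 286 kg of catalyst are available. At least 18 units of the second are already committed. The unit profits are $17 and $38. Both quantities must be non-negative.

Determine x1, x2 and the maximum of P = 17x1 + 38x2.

Feasible corners and P = 17x1 + 38x2:
  (0, 203/6) → P = 3857/3
  (0, 18) → P = 684
  (139/4, 89/4) → P = 5745/4
  (217/6, 18) → P = 7793/6

x1 = 139/4, x2 = 89/4, maximum P = 5745/4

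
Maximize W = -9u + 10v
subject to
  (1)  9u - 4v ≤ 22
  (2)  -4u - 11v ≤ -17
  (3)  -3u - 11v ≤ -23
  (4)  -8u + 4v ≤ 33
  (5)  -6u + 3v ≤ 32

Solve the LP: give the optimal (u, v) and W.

u = 55, v = 473/4, maximum W = 1375/2

Corner points and W = -9u + 10v:
  (334/111, 47/37) → W = -532/37
  (55, 473/4) → W = 1375/2
  (-271/100, 283/100) → W = 5269/100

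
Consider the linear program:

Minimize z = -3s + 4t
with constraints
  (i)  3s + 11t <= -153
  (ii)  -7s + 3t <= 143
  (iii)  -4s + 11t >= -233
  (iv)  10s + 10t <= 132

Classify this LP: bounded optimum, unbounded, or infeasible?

bounded optimum

Corner points and z = -3s + 4t:
  (-1016/43, -321/43) → z = 1764/43
  (80/7, -1311/77) → z = -7884/77
  (-2272/65, -2203/65) → z = -1996/65
The feasible region has finitely many vertices and no improving ray; the minimum is -7884/77 at (80/7, -1311/77).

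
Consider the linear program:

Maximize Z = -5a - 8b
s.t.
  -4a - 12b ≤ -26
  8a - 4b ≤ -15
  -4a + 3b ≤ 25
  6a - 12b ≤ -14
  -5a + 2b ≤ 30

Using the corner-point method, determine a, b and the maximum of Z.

The optimum lies where -4a - 12b = -26 and -4a + 3b = 25.
Solving simultaneously gives a = -37/10, b = 17/5.

a = -37/10, b = 17/5, maximum Z = -87/10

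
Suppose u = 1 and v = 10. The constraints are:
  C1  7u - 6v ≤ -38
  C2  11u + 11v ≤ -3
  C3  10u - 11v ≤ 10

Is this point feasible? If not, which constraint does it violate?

Constraint C2: 11u + 11v = 121, which is not ≤ -3. All other constraints are satisfied.

not feasible — violates C2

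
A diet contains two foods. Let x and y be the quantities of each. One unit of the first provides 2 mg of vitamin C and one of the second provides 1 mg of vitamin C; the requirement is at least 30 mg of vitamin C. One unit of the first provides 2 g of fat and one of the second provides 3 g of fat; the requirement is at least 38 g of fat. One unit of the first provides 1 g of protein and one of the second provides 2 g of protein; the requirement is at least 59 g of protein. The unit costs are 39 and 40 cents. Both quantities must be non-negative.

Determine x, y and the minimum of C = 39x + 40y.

Feasible corners and C = 39x + 40y:
  (0, 30) → C = 1200
  (59, 0) → C = 2301
  (1/3, 88/3) → C = 3559/3
The feasible region is unbounded (it extends along (0, 1), (1, 0)), but C strictly increases along every unbounded feasible direction, so there is no improving ray and the minimum is attained at a vertex.

At the optimal vertex, 2x + y = 30 and x + 2y = 59.
Solving simultaneously gives x = 1/3, y = 88/3.

x = 1/3, y = 88/3, minimum C = 3559/3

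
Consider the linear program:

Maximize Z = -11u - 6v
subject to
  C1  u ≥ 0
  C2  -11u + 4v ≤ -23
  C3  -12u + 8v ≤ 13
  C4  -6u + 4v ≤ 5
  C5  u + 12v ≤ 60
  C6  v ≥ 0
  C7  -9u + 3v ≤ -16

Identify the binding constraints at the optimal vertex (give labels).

Vertices and Z = -11u - 6v:
  (129/34, 637/136) → Z = -4749/68
  (23/11, 0) → Z = -23
  (60, 0) → Z = -660

The maximum is at (23/11, 0). Substituting into each constraint, equality holds for C2 and C6; the remaining constraints have slack.

C2 and C6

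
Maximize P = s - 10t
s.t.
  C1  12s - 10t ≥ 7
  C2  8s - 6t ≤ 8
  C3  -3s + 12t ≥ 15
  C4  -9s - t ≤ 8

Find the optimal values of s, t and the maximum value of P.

Vertices and P = s - 10t:
  (19/4, 5) → P = -181/4
  (39/19, 67/38) → P = -296/19
  (31/13, 24/13) → P = -209/13

The optimum lies where 12s - 10t = 7 and -3s + 12t = 15.
Solving simultaneously gives s = 39/19, t = 67/38.

s = 39/19, t = 67/38, maximum P = -296/19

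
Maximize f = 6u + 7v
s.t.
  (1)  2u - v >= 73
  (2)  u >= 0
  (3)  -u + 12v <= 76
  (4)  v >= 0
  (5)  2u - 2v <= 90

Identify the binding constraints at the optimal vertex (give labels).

Corner points and f = 6u + 7v:
  (952/23, 225/23) → f = 7287/23
  (73/2, 0) → f = 219
  (56, 11) → f = 413
  (45, 0) → f = 270

The maximum is at (56, 11). Substituting into each constraint, equality holds for (3) and (5); the remaining constraints have slack.

(3) and (5)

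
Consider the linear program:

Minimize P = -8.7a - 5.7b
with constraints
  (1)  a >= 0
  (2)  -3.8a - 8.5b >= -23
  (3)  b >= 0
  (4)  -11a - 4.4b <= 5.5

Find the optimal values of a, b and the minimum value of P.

Corner points and P = -8.7a - 5.7b:
  (0, 46/17) → P = -1311/85
  (0, 0) → P = 0
  (115/19, 0) → P = -2001/38

At the optimal vertex, -3.8a - 8.5b = -23 and b = 0.
Solving simultaneously gives a = 115/19, b = 0.

a = 115/19, b = 0, minimum P = -2001/38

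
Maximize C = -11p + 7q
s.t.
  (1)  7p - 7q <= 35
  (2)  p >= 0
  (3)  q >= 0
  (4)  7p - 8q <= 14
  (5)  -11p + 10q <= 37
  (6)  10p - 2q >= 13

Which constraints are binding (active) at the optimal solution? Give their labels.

Feasible corners and C = -11p + 7q:
  (26, 21) → C = -139
  (2, 0) → C = -22
  (13/10, 0) → C = -143/10
  (34/13, 171/26) → C = 449/26
The feasible region is unbounded (it extends along (10, 11), (1, 1)), but C strictly decreases along every unbounded feasible direction, so there is no improving ray and the maximum is attained at a vertex.

The maximum is at (34/13, 171/26). Substituting into each constraint, equality holds for (5) and (6); the remaining constraints have slack.

(5) and (6)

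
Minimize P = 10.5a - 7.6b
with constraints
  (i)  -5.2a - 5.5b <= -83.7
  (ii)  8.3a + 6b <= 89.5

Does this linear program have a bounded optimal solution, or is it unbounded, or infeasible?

unbounded

From the feasible point (-199/289, 22931/1445), moving in the direction (-6, 8.3) keeps every constraint satisfied while P decreases without bound.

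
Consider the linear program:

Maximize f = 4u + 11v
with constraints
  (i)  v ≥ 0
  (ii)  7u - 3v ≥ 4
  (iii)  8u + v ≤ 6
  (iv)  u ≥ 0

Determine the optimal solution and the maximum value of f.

u = 22/31, v = 10/31, maximum f = 198/31

Extreme points and f = 4u + 11v:
  (4/7, 0) → f = 16/7
  (3/4, 0) → f = 3
  (22/31, 10/31) → f = 198/31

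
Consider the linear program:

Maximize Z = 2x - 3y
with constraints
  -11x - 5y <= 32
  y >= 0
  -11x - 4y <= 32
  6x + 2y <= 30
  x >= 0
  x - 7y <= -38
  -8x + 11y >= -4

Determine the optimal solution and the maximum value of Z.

x = 67/22, y = 129/22, maximum Z = -23/2

Vertices and Z = 2x - 3y:
  (0, 15) → Z = -45
  (67/22, 129/22) → Z = -23/2
  (0, 38/7) → Z = -114/7

The optimum lies where 6x + 2y = 30 and x - 7y = -38.
Solving simultaneously gives x = 67/22, y = 129/22.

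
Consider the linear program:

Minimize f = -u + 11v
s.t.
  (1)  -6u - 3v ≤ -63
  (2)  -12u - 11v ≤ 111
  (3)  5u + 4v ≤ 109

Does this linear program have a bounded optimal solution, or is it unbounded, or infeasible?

Extreme points and f = -u + 11v:
  (171/5, -237/5) → f = -2778/5
  (-25/3, 113/3) → f = 1268/3
  (1643/7, -1863/7) → f = -22136/7
The feasible region has finitely many vertices and no improving ray; the minimum is -22136/7 at (1643/7, -1863/7).

bounded optimum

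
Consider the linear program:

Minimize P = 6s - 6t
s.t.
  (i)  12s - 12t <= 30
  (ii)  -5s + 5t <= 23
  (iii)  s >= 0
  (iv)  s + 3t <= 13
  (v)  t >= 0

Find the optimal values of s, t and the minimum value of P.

s = 0, t = 13/3, minimum P = -26

Extreme points and P = 6s - 6t:
  (41/8, 21/8) → P = 15
  (5/2, 0) → P = 15
  (0, 13/3) → P = -26
  (0, 0) → P = 0

At the optimal vertex, s = 0 and s + 3t = 13.
Solving simultaneously gives s = 0, t = 13/3.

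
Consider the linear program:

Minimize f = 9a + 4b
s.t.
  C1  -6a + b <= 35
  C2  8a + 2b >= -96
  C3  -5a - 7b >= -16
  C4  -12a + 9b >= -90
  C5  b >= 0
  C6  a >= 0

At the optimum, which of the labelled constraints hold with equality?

Extreme points and f = 9a + 4b:
  (16/5, 0) → f = 144/5
  (0, 16/7) → f = 64/7
  (0, 0) → f = 0

The minimum is at (0, 0). Substituting into each constraint, equality holds for C5 and C6; the remaining constraints have slack.

C5 and C6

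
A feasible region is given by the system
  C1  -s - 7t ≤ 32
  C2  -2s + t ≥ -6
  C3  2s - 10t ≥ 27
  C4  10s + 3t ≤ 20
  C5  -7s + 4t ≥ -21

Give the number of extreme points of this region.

3

Intersecting each pair of boundary lines and keeping only the points that satisfy every inequality leaves:
  (-131/24, -91/24)
  (19/53, -245/53)
  (51/31, -147/62)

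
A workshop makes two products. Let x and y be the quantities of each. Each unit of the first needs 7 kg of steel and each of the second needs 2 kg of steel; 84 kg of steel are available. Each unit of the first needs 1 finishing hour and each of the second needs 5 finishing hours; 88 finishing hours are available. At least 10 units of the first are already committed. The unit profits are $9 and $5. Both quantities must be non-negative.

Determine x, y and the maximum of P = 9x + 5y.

x = 10, y = 7, maximum P = 125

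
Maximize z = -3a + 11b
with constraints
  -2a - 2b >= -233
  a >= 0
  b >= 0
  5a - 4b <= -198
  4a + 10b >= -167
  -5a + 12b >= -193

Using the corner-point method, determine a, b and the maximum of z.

Extreme points and z = -3a + 11b:
  (0, 233/2) → z = 2563/2
  (268/9, 1561/18) → z = 15563/18
  (0, 99/2) → z = 1089/2

a = 0, b = 233/2, maximum z = 2563/2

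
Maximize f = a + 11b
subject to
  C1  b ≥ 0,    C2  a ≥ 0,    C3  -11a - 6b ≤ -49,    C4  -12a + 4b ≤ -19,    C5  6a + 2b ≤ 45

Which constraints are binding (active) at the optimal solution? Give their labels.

C4 and C5

Corner points and f = a + 11b:
  (49/11, 0) → f = 49/11
  (15/2, 0) → f = 15/2
  (155/58, 379/116) → f = 4479/116
  (109/24, 71/8) → f = 613/6

The maximum is at (109/24, 71/8). Substituting into each constraint, equality holds for C4 and C5; the remaining constraints have slack.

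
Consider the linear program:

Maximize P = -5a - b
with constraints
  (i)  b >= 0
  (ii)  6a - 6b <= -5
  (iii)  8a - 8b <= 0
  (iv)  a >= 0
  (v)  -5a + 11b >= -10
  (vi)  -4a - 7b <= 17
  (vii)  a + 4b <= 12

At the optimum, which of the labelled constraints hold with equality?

Extreme points and P = -5a - b:
  (0, 5/6) → P = -5/6
  (26/15, 77/30) → P = -337/30
  (0, 3) → P = -3

The maximum is at (0, 5/6). Substituting into each constraint, equality holds for (ii) and (iv); the remaining constraints have slack.

(ii) and (iv)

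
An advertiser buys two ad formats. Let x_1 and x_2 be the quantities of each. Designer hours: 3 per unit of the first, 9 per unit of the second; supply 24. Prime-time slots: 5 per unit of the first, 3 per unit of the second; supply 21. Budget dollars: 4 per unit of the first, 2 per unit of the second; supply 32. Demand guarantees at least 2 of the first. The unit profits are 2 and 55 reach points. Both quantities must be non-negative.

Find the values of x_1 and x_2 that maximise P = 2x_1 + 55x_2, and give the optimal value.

x_1 = 2, x_2 = 2, maximum P = 114

Extreme points and P = 2x_1 + 55x_2:
  (21/5, 0) → P = 42/5
  (2, 0) → P = 4
  (13/4, 19/12) → P = 1123/12
  (2, 2) → P = 114

The binding constraints are 3x_1 + 9x_2 = 24 and x_1 = 2.
Solving simultaneously gives x_1 = 2, x_2 = 2.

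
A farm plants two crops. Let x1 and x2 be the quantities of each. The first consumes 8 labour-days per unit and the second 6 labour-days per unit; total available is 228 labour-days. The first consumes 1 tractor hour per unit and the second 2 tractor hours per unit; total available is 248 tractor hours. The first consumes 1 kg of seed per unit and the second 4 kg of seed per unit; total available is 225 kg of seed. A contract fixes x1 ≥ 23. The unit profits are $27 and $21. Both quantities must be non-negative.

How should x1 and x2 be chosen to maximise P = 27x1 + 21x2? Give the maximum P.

x1 = 23, x2 = 22/3, maximum P = 775

Extreme points and P = 27x1 + 21x2:
  (57/2, 0) → P = 1539/2
  (23, 0) → P = 621
  (23, 22/3) → P = 775

The binding constraints are 8x1 + 6x2 = 228 and x1 = 23.
Solving simultaneously gives x1 = 23, x2 = 22/3.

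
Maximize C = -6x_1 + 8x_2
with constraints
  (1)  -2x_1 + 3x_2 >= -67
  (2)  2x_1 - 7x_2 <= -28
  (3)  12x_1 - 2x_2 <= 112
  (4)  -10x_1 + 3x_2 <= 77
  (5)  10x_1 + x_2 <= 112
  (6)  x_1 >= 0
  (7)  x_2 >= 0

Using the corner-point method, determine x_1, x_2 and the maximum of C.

x_1 = 259/40, x_2 = 189/4, maximum C = 6783/20

Corner points and C = -6x_1 + 8x_2:
  (21/2, 7) → C = -7
  (0, 4) → C = 32
  (259/40, 189/4) → C = 6783/20
  (0, 77/3) → C = 616/3

At the optimal vertex, -10x_1 + 3x_2 = 77 and 10x_1 + x_2 = 112.
Solving simultaneously gives x_1 = 259/40, x_2 = 189/4.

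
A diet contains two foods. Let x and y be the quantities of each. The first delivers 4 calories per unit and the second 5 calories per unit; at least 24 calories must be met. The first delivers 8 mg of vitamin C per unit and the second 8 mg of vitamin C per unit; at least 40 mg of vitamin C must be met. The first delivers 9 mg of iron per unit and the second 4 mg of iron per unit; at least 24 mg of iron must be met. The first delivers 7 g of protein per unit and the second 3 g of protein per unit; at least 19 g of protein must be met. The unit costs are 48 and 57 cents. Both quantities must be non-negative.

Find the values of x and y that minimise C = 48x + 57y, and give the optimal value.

Extreme points and C = 48x + 57y:
  (0, 19/3) → C = 361
  (6, 0) → C = 288
  (1, 4) → C = 276
The feasible region is unbounded (it extends along (0, 1), (1, 0)), but C strictly increases along every unbounded feasible direction, so there is no improving ray and the minimum is attained at a vertex.

The binding constraints are 4x + 5y = 24 and 8x + 8y = 40.
Solving simultaneously gives x = 1, y = 4.

x = 1, y = 4, minimum C = 276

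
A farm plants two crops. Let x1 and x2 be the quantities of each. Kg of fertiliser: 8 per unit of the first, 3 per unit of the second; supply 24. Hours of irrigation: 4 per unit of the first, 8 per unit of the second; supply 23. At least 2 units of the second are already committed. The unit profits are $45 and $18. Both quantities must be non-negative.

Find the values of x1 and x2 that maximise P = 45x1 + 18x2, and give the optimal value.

x1 = 7/4, x2 = 2, maximum P = 459/4

Vertices and P = 45x1 + 18x2:
  (0, 23/8) → P = 207/4
  (0, 2) → P = 36
  (7/4, 2) → P = 459/4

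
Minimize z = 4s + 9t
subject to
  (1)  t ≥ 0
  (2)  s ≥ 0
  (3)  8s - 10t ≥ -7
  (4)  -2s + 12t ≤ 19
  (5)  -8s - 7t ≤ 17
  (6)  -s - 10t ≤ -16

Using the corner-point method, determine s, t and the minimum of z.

Feasible corners and z = 4s + 9t:
  (16, 0) → z = 64
  (53/38, 69/38) → z = 833/38
  (1, 3/2) → z = 35/2
The feasible region is unbounded (it extends along (6, 1), (1, 0)), but z strictly increases along every unbounded feasible direction, so there is no improving ray and the minimum is attained at a vertex.

s = 1, t = 3/2, minimum z = 35/2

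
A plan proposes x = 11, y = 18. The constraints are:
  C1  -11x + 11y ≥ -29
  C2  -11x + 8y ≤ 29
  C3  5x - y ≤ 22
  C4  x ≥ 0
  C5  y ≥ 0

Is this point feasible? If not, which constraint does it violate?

Constraint C3: 5x - y = 37, which is not ≤ 22. All other constraints are satisfied.

not feasible — violates C3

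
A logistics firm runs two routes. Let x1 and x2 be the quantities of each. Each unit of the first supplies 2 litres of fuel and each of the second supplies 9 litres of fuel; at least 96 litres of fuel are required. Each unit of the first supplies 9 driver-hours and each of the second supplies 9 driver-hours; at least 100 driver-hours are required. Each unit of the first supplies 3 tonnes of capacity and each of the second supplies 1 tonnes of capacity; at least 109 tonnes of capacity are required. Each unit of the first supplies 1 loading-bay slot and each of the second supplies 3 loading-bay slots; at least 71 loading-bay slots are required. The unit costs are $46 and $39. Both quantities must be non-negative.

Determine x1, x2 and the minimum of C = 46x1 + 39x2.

x1 = 32, x2 = 13, minimum C = 1979

Extreme points and C = 46x1 + 39x2:
  (0, 109) → C = 4251
  (71, 0) → C = 3266
  (32, 13) → C = 1979
The feasible region is unbounded (it extends along (0, 1), (1, 0)), but C strictly increases along every unbounded feasible direction, so there is no improving ray and the minimum is attained at a vertex.

At the optimal vertex, 3x1 + x2 = 109 and x1 + 3x2 = 71.
Solving simultaneously gives x1 = 32, x2 = 13.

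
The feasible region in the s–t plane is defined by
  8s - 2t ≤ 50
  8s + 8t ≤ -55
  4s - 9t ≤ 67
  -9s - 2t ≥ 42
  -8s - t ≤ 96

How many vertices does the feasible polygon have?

The feasible vertices (each the meet of two boundaries and inside every other half-plane) are:
  (-113/28, -159/56)
  (-713/56, 41/7)
  (-244/89, -771/89)
  (-797/76, -230/19)

4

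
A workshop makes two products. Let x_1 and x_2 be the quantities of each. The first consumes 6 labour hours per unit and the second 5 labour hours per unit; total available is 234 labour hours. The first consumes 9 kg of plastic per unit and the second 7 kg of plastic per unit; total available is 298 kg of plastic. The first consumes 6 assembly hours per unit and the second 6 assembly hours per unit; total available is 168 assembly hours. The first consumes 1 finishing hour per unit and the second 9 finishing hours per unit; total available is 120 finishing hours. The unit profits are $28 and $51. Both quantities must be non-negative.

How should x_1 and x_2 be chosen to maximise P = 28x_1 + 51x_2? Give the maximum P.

Vertices and P = 28x_1 + 51x_2:
  (0, 0) → P = 0
  (0, 40/3) → P = 680
  (28, 0) → P = 784
  (33/2, 23/2) → P = 2097/2

x_1 = 33/2, x_2 = 23/2, maximum P = 2097/2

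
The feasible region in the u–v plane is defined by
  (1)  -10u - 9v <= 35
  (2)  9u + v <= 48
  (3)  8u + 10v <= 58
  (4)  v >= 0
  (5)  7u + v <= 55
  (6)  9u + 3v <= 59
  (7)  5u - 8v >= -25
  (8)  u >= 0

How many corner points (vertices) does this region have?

The feasible vertices (each the meet of two boundaries and inside every other half-plane) are:
  (211/41, 69/41)
  (16/3, 0)
  (107/57, 245/57)
  (0, 0)
  (0, 25/8)

5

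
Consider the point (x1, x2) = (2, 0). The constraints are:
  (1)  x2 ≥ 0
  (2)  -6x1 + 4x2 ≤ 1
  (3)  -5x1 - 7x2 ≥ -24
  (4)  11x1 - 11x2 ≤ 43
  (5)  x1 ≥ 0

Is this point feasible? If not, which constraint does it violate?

(1): 0 ≥ 0 ✓
(2): -12 ≤ 1 ✓
(3): -10 ≥ -24 ✓
(4): 22 ≤ 43 ✓
(5): 2 ≥ 0 ✓

feasible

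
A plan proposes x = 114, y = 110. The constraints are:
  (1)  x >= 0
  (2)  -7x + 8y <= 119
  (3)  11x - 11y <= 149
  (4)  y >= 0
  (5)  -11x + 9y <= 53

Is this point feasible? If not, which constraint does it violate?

(1): 114 ≥ 0 ✓
(2): 82 ≤ 119 ✓
(3): 44 ≤ 149 ✓
(4): 110 ≥ 0 ✓
(5): -264 ≤ 53 ✓

feasible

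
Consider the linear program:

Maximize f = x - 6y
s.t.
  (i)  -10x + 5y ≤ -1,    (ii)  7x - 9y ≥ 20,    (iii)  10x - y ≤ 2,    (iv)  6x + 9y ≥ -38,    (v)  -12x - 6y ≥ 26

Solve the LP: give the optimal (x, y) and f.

Extreme points and f = x - 6y:
  (-18/13, -386/117) → f = 718/39
  (-19/25, -211/75) → f = 403/25
  (-5/24, -49/12) → f = 583/24
  (-7/36, -71/18) → f = 845/36

At the optimal vertex, 10x - y = 2 and 6x + 9y = -38.
Solving simultaneously gives x = -5/24, y = -49/12.

x = -5/24, y = -49/12, maximum f = 583/24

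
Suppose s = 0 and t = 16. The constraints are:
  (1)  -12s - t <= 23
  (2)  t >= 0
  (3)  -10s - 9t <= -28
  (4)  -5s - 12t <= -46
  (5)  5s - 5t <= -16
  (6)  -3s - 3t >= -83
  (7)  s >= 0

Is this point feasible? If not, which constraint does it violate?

(1): -16 ≤ 23 ✓
(2): 16 ≥ 0 ✓
(3): -144 ≤ -28 ✓
(4): -192 ≤ -46 ✓
(5): -80 ≤ -16 ✓
(6): -48 ≥ -83 ✓
(7): 0 ≥ 0 ✓

feasible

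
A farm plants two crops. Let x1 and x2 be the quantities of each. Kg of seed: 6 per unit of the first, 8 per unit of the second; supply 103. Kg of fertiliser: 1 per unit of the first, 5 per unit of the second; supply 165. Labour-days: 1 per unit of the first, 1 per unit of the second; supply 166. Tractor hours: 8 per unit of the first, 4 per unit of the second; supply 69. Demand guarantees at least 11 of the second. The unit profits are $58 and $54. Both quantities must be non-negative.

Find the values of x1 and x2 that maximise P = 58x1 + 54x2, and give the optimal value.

x1 = 5/2, x2 = 11, maximum P = 739

Extreme points and P = 58x1 + 54x2:
  (0, 103/8) → P = 2781/4
  (0, 11) → P = 594
  (5/2, 11) → P = 739

At the optimal vertex, 6x1 + 8x2 = 103 and x2 = 11.
Solving simultaneously gives x1 = 5/2, x2 = 11.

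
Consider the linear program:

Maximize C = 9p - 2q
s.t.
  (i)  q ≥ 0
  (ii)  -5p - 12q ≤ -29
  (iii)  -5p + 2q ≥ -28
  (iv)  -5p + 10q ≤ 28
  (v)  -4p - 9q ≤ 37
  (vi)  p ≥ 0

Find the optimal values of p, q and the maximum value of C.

Corner points and C = 9p - 2q:
  (197/35, 1/14) → C = 1768/35
  (0, 29/12) → C = -29/6
  (42/5, 7) → C = 308/5
  (0, 14/5) → C = -28/5

p = 42/5, q = 7, maximum C = 308/5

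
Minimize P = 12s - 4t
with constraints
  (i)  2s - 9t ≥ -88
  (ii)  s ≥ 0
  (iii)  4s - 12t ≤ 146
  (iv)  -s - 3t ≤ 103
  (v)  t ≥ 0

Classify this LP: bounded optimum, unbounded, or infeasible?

Corner points and P = 12s - 4t:
  (0, 88/9) → P = -352/9
  (395/2, 161/3) → P = 6466/3
  (0, 0) → P = 0
  (73/2, 0) → P = 438
The feasible region has finitely many vertices and no improving ray; the minimum is -352/9 at (0, 88/9).

bounded optimum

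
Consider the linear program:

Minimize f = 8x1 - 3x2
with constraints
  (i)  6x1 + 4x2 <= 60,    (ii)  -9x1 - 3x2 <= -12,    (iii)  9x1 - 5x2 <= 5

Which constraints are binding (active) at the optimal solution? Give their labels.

(i) and (ii)

Corner points and f = 8x1 - 3x2:
  (-22/3, 26) → f = -410/3
  (160/33, 85/11) → f = 515/33
  (25/24, 7/8) → f = 137/24

The minimum is at (-22/3, 26). Substituting into each constraint, equality holds for (i) and (ii); the remaining constraints have slack.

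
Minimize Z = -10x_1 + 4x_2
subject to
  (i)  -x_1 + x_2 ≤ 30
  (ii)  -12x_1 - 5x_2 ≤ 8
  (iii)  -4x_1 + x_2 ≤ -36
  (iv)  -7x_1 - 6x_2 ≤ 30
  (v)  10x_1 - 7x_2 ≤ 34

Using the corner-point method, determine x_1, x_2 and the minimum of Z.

Feasible corners and Z = -10x_1 + 4x_2:
  (22, 52) → Z = -12
  (244/3, 334/3) → Z = -368
  (109/9, 112/9) → Z = -214/3

x_1 = 244/3, x_2 = 334/3, minimum Z = -368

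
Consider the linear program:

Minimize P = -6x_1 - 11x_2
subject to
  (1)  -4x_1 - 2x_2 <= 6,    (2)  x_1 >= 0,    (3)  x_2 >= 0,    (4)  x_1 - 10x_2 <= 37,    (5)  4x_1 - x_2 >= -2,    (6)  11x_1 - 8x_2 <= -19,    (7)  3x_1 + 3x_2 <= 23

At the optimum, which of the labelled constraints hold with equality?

Feasible corners and P = -6x_1 - 11x_2:
  (1/7, 18/7) → P = -204/7
  (17/15, 98/15) → P = -236/3
  (127/57, 310/57) → P = -4172/57

The minimum is at (17/15, 98/15). Substituting into each constraint, equality holds for (5) and (7); the remaining constraints have slack.

(5) and (7)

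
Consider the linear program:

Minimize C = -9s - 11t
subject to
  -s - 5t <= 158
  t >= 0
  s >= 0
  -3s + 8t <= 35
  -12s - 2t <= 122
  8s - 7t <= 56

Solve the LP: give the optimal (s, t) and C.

Feasible corners and C = -9s - 11t:
  (0, 0) → C = 0
  (7, 0) → C = -63
  (0, 35/8) → C = -385/8
  (693/43, 448/43) → C = -11165/43

s = 693/43, t = 448/43, minimum C = -11165/43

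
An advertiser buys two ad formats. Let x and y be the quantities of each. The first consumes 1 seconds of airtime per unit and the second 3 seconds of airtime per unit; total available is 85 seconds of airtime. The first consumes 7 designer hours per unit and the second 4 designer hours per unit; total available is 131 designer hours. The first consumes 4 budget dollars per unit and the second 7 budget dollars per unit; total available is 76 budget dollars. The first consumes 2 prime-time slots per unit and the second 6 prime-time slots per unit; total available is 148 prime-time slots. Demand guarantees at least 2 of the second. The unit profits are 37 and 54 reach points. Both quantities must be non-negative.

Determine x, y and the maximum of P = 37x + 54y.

x = 31/2, y = 2, maximum P = 1363/2

Extreme points and P = 37x + 54y:
  (0, 76/7) → P = 4104/7
  (0, 2) → P = 108
  (31/2, 2) → P = 1363/2

The optimum lies where 4x + 7y = 76 and y = 2.
Solving simultaneously gives x = 31/2, y = 2.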